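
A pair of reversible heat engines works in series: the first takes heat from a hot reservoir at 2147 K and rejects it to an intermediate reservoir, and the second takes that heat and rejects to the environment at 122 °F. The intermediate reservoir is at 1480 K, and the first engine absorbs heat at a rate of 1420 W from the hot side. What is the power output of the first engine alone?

Ẇ₁ ≈ 441.1 W

T_C = 122 °F → (122 − 32) × 5/9 = 50.00 °C = 323.15 K.
First-stage efficiency η₁ = 1 − T_m/T_H = 1 − 1480.00/2147.00 = 0.3107.
W₁ = η₁·Q_H = 0.3107 × 1420 = 441.1 W.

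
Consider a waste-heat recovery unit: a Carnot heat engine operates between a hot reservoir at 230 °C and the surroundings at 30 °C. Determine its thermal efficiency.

T_H = 230 °C → 230 + 273.15 = 503.15 K.
T_C = 30 °C → 30 + 273.15 = 303.15 K.
η_rev = 1 − T_C/T_H = 1 − 303.15/503.15 = 0.3975.

η ≈ 0.3975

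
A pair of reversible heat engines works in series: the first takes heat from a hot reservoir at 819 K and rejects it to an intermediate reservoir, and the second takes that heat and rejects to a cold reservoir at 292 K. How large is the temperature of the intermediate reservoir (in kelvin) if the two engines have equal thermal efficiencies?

T_m ≈ 489.0 K

Equal efficiencies require 1 − T_m/T_H = 1 − T_C/T_m, i.e. T_m/T_H = T_C/T_m, so T_m = √(T_H·T_C) = √(819.00 × 292.00) = 489.0 K.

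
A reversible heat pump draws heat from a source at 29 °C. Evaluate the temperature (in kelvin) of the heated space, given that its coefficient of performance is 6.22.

T_C = 29 °C → 29 + 273.15 = 302.15 K.
COP_HP = T_H/(T_H − T_C) ⇒ T_H = T_C·COP_HP/(COP_HP − 1) = 302.15 × 6.22/(6.22 − 1) = 360 K.

T_H ≈ 360 K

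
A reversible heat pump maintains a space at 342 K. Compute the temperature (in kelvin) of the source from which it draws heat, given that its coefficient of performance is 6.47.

T_C ≈ 289 K

COP_HP = T_H/(T_H − T_C) ⇒ T_C = T_H·(COP_HP − 1)/COP_HP = 342.00 × (6.47 − 1)/6.47 = 289 K.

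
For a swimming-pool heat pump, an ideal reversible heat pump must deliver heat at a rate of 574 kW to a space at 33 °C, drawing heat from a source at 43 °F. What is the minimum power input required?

T_H = 33 °C → 33 + 273.15 = 306.15 K.
T_C = 43 °F → (43 − 32) × 5/9 = 6.11 °C = 279.26 K.
The Carnot heat-pump COP is COP_HP = T_H/(T_H − T_C) = 306.15/26.89 = 11.3857.
W = Q_H/COP_HP = 574/11.3857 = 50.41 kW.

Ẇ_in ≈ 50.41 kW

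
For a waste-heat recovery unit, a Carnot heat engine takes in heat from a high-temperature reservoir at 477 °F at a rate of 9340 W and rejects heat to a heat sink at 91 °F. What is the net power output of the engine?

Ẇ ≈ 3850 W

T_H = 477 °F → (477 − 32) × 5/9 = 247.22 °C = 520.37 K.
T_C = 91 °F → (91 − 32) × 5/9 = 32.78 °C = 305.93 K.
Carnot efficiency: η = 1 − T_C/T_H = 1 − 305.93/520.37 = 0.4121.
W = η·Q_H = 0.4121 × 9340 = 3850 W.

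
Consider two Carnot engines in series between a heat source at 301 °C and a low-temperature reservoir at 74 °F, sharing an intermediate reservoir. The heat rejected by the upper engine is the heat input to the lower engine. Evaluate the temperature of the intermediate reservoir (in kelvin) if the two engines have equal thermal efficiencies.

T_m ≈ 413 K

T_H = 301 °C → 301 + 273.15 = 574.15 K.
T_C = 74 °F → (74 − 32) × 5/9 = 23.33 °C = 296.48 K.
Equal efficiencies require 1 − T_m/T_H = 1 − T_C/T_m, i.e. T_m/T_H = T_C/T_m, so T_m = √(T_H·T_C) = √(574.15 × 296.48) = 413 K.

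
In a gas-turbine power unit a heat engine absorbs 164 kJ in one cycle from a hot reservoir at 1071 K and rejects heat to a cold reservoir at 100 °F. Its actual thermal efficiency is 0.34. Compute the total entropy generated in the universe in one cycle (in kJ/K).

T_C = 100 °F → (100 − 32) × 5/9 = 37.78 °C = 310.93 K.
W = η·Q_H = 0.34 × 164 = 55.76 kJ, so Q_C = Q_H − W = 108.2 kJ.
Reservoir entropy changes: ΔS_H = −Q_H/T_H = −164/1071.00 = -0.1531 kJ/K and ΔS_C = +Q_C/T_C = 108.2/310.93 = 0.3481 kJ/K.
ΔS_univ = −Q_H/T_H + Q_C/T_C = 0.1950 kJ/K (> 0, since η = 0.34 < η_Carnot = 0.710).

ΔS_univ ≈ 0.1950 kJ/K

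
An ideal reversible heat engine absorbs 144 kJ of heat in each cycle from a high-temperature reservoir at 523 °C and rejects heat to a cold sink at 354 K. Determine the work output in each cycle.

T_H = 523 °C → 523 + 273.15 = 796.15 K.
η_rev = 1 − T_C/T_H = 1 − 354.00/796.15 = 0.5554.
W = η·Q_H = 0.5554 × 144 = 79.97 kJ.

W ≈ 79.97 kJ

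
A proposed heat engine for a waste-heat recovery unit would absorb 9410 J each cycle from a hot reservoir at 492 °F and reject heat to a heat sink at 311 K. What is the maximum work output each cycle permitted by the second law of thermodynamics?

W_max ≈ 3870 J

T_H = 492 °F → (492 − 32) × 5/9 = 255.56 °C = 528.71 K.
No engine can exceed the Carnot limit: η_max = 1 − T_C/T_H = 1 − 311.00/528.71 = 0.4118.
W_max = η_max · Q_H = 0.4118 × 9410 = 3870 J.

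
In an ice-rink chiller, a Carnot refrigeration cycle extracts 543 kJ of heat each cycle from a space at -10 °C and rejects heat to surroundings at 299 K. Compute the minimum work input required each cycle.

T_C = -10 °C → -10 + 273.15 = 263.15 K.
Carnot COP: COP_R = T_C/(T_H − T_C) = 263.15/35.85 = 7.3403.
W = Q_C/COP_R = 543/7.3403 = 74.0 kJ.

W_in ≈ 74.0 kJ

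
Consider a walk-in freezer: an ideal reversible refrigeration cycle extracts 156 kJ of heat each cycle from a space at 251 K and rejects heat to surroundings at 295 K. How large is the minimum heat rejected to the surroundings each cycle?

For a reversible cycle Q_H/Q_C = T_H/T_C, so Q_H = Q_C·T_H/T_C = 156 × 295.00/251.00 = 183.3 kJ.

Q_H ≈ 183.3 kJ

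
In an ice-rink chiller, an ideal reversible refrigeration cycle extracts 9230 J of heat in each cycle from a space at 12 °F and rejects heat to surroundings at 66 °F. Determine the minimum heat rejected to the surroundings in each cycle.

Q_H ≈ 10300 J

T_H = 66 °F → (66 − 32) × 5/9 = 18.89 °C = 292.04 K.
T_C = 12 °F → (12 − 32) × 5/9 = -11.11 °C = 262.04 K.
For a reversible cycle Q_H/Q_C = T_H/T_C, so Q_H = Q_C·T_H/T_C = 9230 × 292.04/262.04 = 10300 J.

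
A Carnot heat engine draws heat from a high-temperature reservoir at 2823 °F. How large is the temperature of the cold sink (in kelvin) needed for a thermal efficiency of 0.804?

T_H = 2823 °F → (2823 − 32) × 5/9 = 1550.56 °C = 1823.71 K.
From η = 1 − T_C/T_H, T_C = T_H·(1 − η) = 1823.71 × (1 − 0.804) = 357 K.

T_C ≈ 357 K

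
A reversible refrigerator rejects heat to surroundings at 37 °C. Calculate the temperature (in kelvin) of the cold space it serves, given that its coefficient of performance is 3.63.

T_H = 37 °C → 37 + 273.15 = 310.15 K.
COP_R = T_C/(T_H − T_C) ⇒ T_C = T_H·COP_R/(1 + COP_R) = 310.15 × 3.63/(1 + 3.63) = 243 K.

T_C ≈ 243 K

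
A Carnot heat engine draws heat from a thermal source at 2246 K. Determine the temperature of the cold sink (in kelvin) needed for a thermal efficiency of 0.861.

From η = 1 − T_C/T_H, T_C = T_H·(1 − η) = 2246.00 × (1 − 0.861) = 312 K.

T_C ≈ 312 K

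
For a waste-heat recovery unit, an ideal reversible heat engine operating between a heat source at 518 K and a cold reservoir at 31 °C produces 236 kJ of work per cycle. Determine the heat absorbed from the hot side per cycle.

Q_H ≈ 571.7 kJ

T_C = 31 °C → 31 + 273.15 = 304.15 K.
Since the cycle is reversible, η = 1 − T_C/T_H = 1 − 304.15/518.00 = 0.4128.
Q_H = W/η = 236/0.4128 = 571.7 kJ.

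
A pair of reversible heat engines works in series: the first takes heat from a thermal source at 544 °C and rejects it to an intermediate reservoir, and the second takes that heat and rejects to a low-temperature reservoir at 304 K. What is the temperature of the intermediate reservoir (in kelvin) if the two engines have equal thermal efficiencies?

T_m ≈ 498 K

T_H = 544 °C → 544 + 273.15 = 817.15 K.
Equal efficiencies require 1 − T_m/T_H = 1 − T_C/T_m, i.e. T_m/T_H = T_C/T_m, so T_m = √(T_H·T_C) = √(817.15 × 304.00) = 498 K.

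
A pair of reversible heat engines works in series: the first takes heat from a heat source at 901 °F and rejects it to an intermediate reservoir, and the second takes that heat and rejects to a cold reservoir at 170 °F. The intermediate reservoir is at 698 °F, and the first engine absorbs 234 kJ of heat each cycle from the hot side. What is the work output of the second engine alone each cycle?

T_H = 901 °F → (901 − 32) × 5/9 = 482.78 °C = 755.93 K.
T_C = 170 °F → (170 − 32) × 5/9 = 76.67 °C = 349.82 K.
T_m = 698 °F → (698 − 32) × 5/9 = 370.00 °C = 643.15 K.
Heat entering the second stage: Q_m = Q_H·(T_m/T_H) = 234 × 643.15/755.93 = 199.1 kJ.
Second-stage efficiency η₂ = 1 − T_C/T_m = 1 − 349.82/643.15 = 0.4561, so W₂ = η₂·Q_m = 90.80 kJ.

W₂ ≈ 90.80 kJ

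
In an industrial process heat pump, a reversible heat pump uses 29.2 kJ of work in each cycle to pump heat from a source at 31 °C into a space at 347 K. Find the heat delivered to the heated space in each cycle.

Q_H ≈ 236 kJ

T_C = 31 °C → 31 + 273.15 = 304.15 K.
For a reversible heat pump, COP_HP = T_H/(T_H − T_C) = 347.00/42.85 = 8.0980.
Q_H = COP_HP · W = 8.0980 × 29.2 = 236 kJ.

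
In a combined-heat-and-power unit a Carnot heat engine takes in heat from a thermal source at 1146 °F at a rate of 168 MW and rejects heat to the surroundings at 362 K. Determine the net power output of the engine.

T_H = 1146 °F → (1146 − 32) × 5/9 = 618.89 °C = 892.04 K.
η_rev = 1 − T_C/T_H = 1 − 362.00/892.04 = 0.5942.
W = η·Q_H = 0.5942 × 168 = 99.8 MW.

Ẇ ≈ 99.8 MW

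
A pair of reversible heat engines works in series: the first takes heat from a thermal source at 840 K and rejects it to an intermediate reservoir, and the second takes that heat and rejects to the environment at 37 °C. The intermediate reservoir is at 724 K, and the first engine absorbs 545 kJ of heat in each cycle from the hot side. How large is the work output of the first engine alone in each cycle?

W₁ ≈ 75.3 kJ

T_C = 37 °C → 37 + 273.15 = 310.15 K.
First-stage efficiency η₁ = 1 − T_m/T_H = 1 − 724.00/840.00 = 0.1381.
W₁ = η₁·Q_H = 0.1381 × 545 = 75.3 kJ.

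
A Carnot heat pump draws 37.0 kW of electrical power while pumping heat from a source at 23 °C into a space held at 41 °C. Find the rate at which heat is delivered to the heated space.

Q̇_H ≈ 646 kW

T_H = 41 °C → 41 + 273.15 = 314.15 K.
T_C = 23 °C → 23 + 273.15 = 296.15 K.
COP_HP = T_H/(T_H − T_C) = 314.15/18.00 = 17.4528.
Q_H = COP_HP · W = 17.4528 × 37.0 = 646 kW.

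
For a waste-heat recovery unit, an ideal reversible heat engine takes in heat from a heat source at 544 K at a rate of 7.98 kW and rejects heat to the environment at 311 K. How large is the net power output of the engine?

Ẇ ≈ 3.42 kW

For a reversible engine, η = 1 − T_C/T_H = 1 − 311.00/544.00 = 0.4283.
W = η·Q_H = 0.4283 × 7.98 = 3.42 kW.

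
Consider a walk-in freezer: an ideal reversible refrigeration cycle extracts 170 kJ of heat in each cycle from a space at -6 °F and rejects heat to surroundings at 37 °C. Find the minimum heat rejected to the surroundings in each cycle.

T_H = 37 °C → 37 + 273.15 = 310.15 K.
T_C = -6 °F → (-6 − 32) × 5/9 = -21.11 °C = 252.04 K.
For a reversible cycle Q_H/Q_C = T_H/T_C, so Q_H = Q_C·T_H/T_C = 170 × 310.15/252.04 = 209 kJ.

Q_H ≈ 209 kJ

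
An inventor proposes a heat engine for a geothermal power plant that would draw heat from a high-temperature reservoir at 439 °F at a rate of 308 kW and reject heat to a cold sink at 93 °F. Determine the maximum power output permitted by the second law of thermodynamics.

T_H = 439 °F → (439 − 32) × 5/9 = 226.11 °C = 499.26 K.
T_C = 93 °F → (93 − 32) × 5/9 = 33.89 °C = 307.04 K.
By the Carnot theorem, η_max = 1 − T_C/T_H = 1 − 307.04/499.26 = 0.3850.
W_max = η_max · Q_H = 0.3850 × 308 = 119 kW.

Ẇ_max ≈ 119 kW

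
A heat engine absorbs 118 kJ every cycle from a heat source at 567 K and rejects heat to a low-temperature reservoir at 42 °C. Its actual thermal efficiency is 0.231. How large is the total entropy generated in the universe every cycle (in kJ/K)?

ΔS_univ ≈ 0.07982 kJ/K

T_C = 42 °C → 42 + 273.15 = 315.15 K.
W = η·Q_H = 0.231 × 118 = 27.26 kJ, so Q_C = Q_H − W = 90.74 kJ.
Entropy balance on the reservoirs: −Q_H/T_H = -0.2081 kJ/K, +Q_C/T_C = 0.2879 kJ/K.
ΔS_univ = −Q_H/T_H + Q_C/T_C = 0.07982 kJ/K (> 0, since η = 0.231 < η_Carnot = 0.444).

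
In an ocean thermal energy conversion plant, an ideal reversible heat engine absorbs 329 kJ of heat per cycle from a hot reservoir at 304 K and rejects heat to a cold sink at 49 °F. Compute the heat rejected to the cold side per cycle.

T_C = 49 °F → (49 − 32) × 5/9 = 9.44 °C = 282.59 K.
For a reversible engine, η = 1 − T_C/T_H = 1 − 282.59/304.00 = 0.0704.
For a reversible cycle Q_C/Q_H = T_C/T_H, so Q_C = 329 × 282.59/304.00 = 306 kJ.

Q_C ≈ 306 kJ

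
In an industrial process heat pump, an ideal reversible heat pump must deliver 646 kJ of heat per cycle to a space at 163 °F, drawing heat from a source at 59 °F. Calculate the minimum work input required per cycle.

W_in ≈ 107.9 kJ

T_H = 163 °F → (163 − 32) × 5/9 = 72.78 °C = 345.93 K.
T_C = 59 °F → (59 − 32) × 5/9 = 15.00 °C = 288.15 K.
COP_HP = T_H/(T_H − T_C) = 345.93/57.78 = 5.9872.
W = Q_H/COP_HP = 646/5.9872 = 107.9 kJ.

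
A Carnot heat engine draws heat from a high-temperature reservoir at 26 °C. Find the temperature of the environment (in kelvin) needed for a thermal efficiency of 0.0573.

T_C ≈ 282 K

T_H = 26 °C → 26 + 273.15 = 299.15 K.
From η = 1 − T_C/T_H, T_C = T_H·(1 − η) = 299.15 × (1 − 0.0573) = 282 K.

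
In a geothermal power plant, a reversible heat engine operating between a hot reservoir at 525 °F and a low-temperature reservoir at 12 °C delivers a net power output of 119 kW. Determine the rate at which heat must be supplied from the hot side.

T_H = 525 °F → (525 − 32) × 5/9 = 273.89 °C = 547.04 K.
T_C = 12 °C → 12 + 273.15 = 285.15 K.
Since the cycle is reversible, η = 1 − T_C/T_H = 1 − 285.15/547.04 = 0.4787.
Q_H = W/η = 119/0.4787 = 248.6 kW.

Q̇_H ≈ 248.6 kW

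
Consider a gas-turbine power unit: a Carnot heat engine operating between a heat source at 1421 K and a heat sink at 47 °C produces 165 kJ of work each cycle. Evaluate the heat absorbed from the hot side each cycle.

Q_H ≈ 213.0 kJ

T_C = 47 °C → 47 + 273.15 = 320.15 K.
Carnot efficiency: η = 1 − T_C/T_H = 1 − 320.15/1421.00 = 0.7747.
Q_H = W/η = 165/0.7747 = 213.0 kJ.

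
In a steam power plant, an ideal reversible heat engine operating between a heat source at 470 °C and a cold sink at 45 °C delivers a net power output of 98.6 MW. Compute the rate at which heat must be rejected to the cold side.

Q̇_C ≈ 73.8 MW

T_H = 470 °C → 470 + 273.15 = 743.15 K.
T_C = 45 °C → 45 + 273.15 = 318.15 K.
η_rev = 1 − T_C/T_H = 1 − 318.15/743.15 = 0.5719.
Since Q_C/Q_H = T_C/T_H and Q_H = W/η, Q_C = W·T_C/(T_H − T_C) = 98.6 × 318.15/425.00 = 73.8 MW.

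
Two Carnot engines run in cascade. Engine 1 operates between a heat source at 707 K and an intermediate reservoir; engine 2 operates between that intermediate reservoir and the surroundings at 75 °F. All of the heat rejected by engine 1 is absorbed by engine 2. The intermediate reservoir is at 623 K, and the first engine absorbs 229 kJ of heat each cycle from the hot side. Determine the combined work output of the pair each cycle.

T_C = 75 °F → (75 − 32) × 5/9 = 23.89 °C = 297.04 K.
Two reversible stages in series are equivalent to a single Carnot engine between T_H and T_C, so η_total = 1 − T_C/T_H = 1 − 297.04/707.00 = 0.5799.
W_total = η_total · Q_H = 0.5799 × 229 = 133 kJ.

W_total ≈ 133 kJ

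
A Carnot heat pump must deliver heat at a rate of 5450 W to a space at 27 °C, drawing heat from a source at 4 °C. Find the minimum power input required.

T_H = 27 °C → 27 + 273.15 = 300.15 K.
T_C = 4 °C → 4 + 273.15 = 277.15 K.
Reversible heating COP: COP_HP = T_H/(T_H − T_C) = 300.15/23.00 = 13.0500.
W = Q_H/COP_HP = 5450/13.0500 = 417.6 W.

Ẇ_in ≈ 417.6 W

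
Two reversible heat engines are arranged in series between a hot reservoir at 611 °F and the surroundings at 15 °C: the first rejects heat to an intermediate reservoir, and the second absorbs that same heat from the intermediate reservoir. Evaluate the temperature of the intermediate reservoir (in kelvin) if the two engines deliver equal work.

T_H = 611 °F → (611 − 32) × 5/9 = 321.67 °C = 594.82 K.
T_C = 15 °C → 15 + 273.15 = 288.15 K.
For reversible stages Q_m = Q_H·(T_m/T_H). Setting W₁ = Q_H(1 − T_m/T_H) equal to W₂ = Q_m(1 − T_C/T_m) = Q_H·(T_m − T_C)/T_H gives T_H − T_m = T_m − T_C, so T_m = (T_H + T_C)/2 = (594.82 + 288.15)/2 = 441 K.

T_m ≈ 441 K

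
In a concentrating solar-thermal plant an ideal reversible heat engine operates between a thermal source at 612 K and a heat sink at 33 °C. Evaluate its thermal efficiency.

T_C = 33 °C → 33 + 273.15 = 306.15 K.
Carnot efficiency: η = 1 − T_C/T_H = 1 − 306.15/612.00 = 0.4998.

η ≈ 0.4998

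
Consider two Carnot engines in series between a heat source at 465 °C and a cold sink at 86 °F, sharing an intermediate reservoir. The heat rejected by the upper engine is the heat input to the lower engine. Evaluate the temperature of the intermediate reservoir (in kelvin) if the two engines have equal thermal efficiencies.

T_m ≈ 473.0 K

T_H = 465 °C → 465 + 273.15 = 738.15 K.
T_C = 86 °F → (86 − 32) × 5/9 = 30.00 °C = 303.15 K.
Equal efficiencies require 1 − T_m/T_H = 1 − T_C/T_m, i.e. T_m/T_H = T_C/T_m, so T_m = √(T_H·T_C) = √(738.15 × 303.15) = 473.0 K.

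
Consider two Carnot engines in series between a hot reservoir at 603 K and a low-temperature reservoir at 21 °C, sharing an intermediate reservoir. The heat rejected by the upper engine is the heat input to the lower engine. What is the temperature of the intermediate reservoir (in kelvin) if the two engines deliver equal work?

T_C = 21 °C → 21 + 273.15 = 294.15 K.
For reversible stages Q_m = Q_H·(T_m/T_H). Setting W₁ = Q_H(1 − T_m/T_H) equal to W₂ = Q_m(1 − T_C/T_m) = Q_H·(T_m − T_C)/T_H gives T_H − T_m = T_m − T_C, so T_m = (T_H + T_C)/2 = (603.00 + 294.15)/2 = 448.6 K.

T_m ≈ 448.6 K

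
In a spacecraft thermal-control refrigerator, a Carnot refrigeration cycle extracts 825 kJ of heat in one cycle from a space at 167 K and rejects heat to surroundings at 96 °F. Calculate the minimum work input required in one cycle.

T_H = 96 °F → (96 − 32) × 5/9 = 35.56 °C = 308.71 K.
COP_R = T_C/(T_H − T_C) = 167.00/141.71 = 1.1785.
W = Q_C/COP_R = 825/1.1785 = 700 kJ.

W_in ≈ 700 kJ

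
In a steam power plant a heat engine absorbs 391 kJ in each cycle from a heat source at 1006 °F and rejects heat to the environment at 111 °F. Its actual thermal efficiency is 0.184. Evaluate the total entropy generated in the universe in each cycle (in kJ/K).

T_H = 1006 °F → (1006 − 32) × 5/9 = 541.11 °C = 814.26 K.
T_C = 111 °F → (111 − 32) × 5/9 = 43.89 °C = 317.04 K.
W = η·Q_H = 0.184 × 391 = 71.94 kJ, so Q_C = Q_H − W = 319.1 kJ.
Reservoir entropy changes: ΔS_H = −Q_H/T_H = −391/814.26 = -0.4802 kJ/K and ΔS_C = +Q_C/T_C = 319.1/317.04 = 1.006 kJ/K.
ΔS_univ = −Q_H/T_H + Q_C/T_C = 0.5262 kJ/K (> 0, since η = 0.184 < η_Carnot = 0.611).

ΔS_univ ≈ 0.5262 kJ/K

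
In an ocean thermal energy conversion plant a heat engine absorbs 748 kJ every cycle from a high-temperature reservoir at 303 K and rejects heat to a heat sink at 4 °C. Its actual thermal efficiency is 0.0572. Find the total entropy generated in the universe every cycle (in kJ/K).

ΔS_univ ≈ 0.0759 kJ/K

T_C = 4 °C → 4 + 273.15 = 277.15 K.
W = η·Q_H = 0.0572 × 748 = 42.79 kJ, so Q_C = Q_H − W = 705.2 kJ.
Reservoir entropy changes: ΔS_H = −Q_H/T_H = −748/303.00 = -2.469 kJ/K and ΔS_C = +Q_C/T_C = 705.2/277.15 = 2.545 kJ/K.
ΔS_univ = −Q_H/T_H + Q_C/T_C = 0.0759 kJ/K (> 0, since η = 0.0572 < η_Carnot = 0.085).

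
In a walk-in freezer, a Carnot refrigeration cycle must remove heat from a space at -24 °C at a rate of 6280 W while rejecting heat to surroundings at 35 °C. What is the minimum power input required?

T_H = 35 °C → 35 + 273.15 = 308.15 K.
T_C = -24 °C → -24 + 273.15 = 249.15 K.
COP_R = T_C/(T_H − T_C) = 249.15/59.00 = 4.2229.
W = Q_C/COP_R = 6280/4.2229 = 1490 W.

Ẇ_in ≈ 1490 W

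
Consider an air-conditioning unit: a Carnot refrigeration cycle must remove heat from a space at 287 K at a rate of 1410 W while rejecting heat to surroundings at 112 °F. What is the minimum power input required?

T_H = 112 °F → (112 − 32) × 5/9 = 44.44 °C = 317.59 K.
Carnot COP: COP_R = T_C/(T_H − T_C) = 287.00/30.59 = 9.3808.
W = Q_C/COP_R = 1410/9.3808 = 150 W.

Ẇ_in ≈ 150 W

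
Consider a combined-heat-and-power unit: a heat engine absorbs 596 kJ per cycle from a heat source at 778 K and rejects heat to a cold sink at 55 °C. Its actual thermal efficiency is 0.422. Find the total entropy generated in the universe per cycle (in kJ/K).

T_C = 55 °C → 55 + 273.15 = 328.15 K.
W = η·Q_H = 0.422 × 596 = 251.5 kJ, so Q_C = Q_H − W = 344.5 kJ.
Entropy balance on the reservoirs: −Q_H/T_H = -0.7661 kJ/K, +Q_C/T_C = 1.050 kJ/K.
ΔS_univ = −Q_H/T_H + Q_C/T_C = 0.284 kJ/K (> 0, since η = 0.422 < η_Carnot = 0.578).

ΔS_univ ≈ 0.284 kJ/K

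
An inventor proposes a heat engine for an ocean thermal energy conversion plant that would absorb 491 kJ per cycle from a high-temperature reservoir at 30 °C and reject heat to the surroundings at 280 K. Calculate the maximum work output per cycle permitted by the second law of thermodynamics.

W_max ≈ 37.50 kJ

T_H = 30 °C → 30 + 273.15 = 303.15 K.
No engine can exceed the Carnot limit: η_max = 1 − T_C/T_H = 1 − 280.00/303.15 = 0.0764.
W_max = η_max · Q_H = 0.0764 × 491 = 37.50 kJ.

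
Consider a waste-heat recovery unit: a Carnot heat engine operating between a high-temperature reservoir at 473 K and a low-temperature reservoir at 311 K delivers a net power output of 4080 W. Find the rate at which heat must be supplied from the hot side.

Q̇_H ≈ 11910 W

Since the cycle is reversible, η = 1 − T_C/T_H = 1 − 311.00/473.00 = 0.3425.
Q_H = W/η = 4080/0.3425 = 11910 W.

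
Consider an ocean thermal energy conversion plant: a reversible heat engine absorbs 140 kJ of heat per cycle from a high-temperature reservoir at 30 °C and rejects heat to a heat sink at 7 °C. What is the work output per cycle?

T_H = 30 °C → 30 + 273.15 = 303.15 K.
T_C = 7 °C → 7 + 273.15 = 280.15 K.
η_rev = 1 − T_C/T_H = 1 − 280.15/303.15 = 0.0759.
W = η·Q_H = 0.0759 × 140 = 10.6 kJ.

W ≈ 10.6 kJ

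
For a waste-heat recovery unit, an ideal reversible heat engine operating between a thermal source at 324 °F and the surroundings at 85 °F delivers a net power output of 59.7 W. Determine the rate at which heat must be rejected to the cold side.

T_H = 324 °F → (324 − 32) × 5/9 = 162.22 °C = 435.37 K.
T_C = 85 °F → (85 − 32) × 5/9 = 29.44 °C = 302.59 K.
η_rev = 1 − T_C/T_H = 1 − 302.59/435.37 = 0.3050.
Since Q_C/Q_H = T_C/T_H and Q_H = W/η, Q_C = W·T_C/(T_H − T_C) = 59.7 × 302.59/132.78 = 136 W.

Q̇_C ≈ 136 W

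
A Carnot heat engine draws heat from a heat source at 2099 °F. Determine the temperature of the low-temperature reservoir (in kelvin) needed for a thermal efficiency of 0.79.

T_H = 2099 °F → (2099 − 32) × 5/9 = 1148.33 °C = 1421.48 K.
From η = 1 − T_C/T_H, T_C = T_H·(1 − η) = 1421.48 × (1 − 0.79) = 299 K.

T_C ≈ 299 K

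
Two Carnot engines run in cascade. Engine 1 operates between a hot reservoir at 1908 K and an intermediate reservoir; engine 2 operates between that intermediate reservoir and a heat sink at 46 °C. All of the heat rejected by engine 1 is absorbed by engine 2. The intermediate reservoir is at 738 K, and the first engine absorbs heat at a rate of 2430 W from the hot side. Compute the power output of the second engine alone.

Ẇ₂ ≈ 533 W

T_C = 46 °C → 46 + 273.15 = 319.15 K.
Heat entering the second stage: Q_m = Q_H·(T_m/T_H) = 2430 × 738.00/1908.00 = 940 W.
Second-stage efficiency η₂ = 1 − T_C/T_m = 1 − 319.15/738.00 = 0.5675, so W₂ = η₂·Q_m = 533 W.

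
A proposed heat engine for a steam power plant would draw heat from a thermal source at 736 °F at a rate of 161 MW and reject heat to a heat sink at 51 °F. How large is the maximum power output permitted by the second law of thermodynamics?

T_H = 736 °F → (736 − 32) × 5/9 = 391.11 °C = 664.26 K.
T_C = 51 °F → (51 − 32) × 5/9 = 10.56 °C = 283.71 K.
By the Carnot theorem, η_max = 1 − T_C/T_H = 1 − 283.71/664.26 = 0.5729.
W_max = η_max · Q_H = 0.5729 × 161 = 92.24 MW.

Ẇ_max ≈ 92.24 MW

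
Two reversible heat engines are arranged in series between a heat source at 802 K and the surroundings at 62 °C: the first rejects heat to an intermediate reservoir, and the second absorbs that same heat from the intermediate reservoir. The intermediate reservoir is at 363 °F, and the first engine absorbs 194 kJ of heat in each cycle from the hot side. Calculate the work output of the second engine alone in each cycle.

T_C = 62 °C → 62 + 273.15 = 335.15 K.
T_m = 363 °F → (363 − 32) × 5/9 = 183.89 °C = 457.04 K.
Heat entering the second stage: Q_m = Q_H·(T_m/T_H) = 194 × 457.04/802.00 = 111 kJ.
Second-stage efficiency η₂ = 1 − T_C/T_m = 1 − 335.15/457.04 = 0.2667, so W₂ = η₂·Q_m = 29.5 kJ.

W₂ ≈ 29.5 kJ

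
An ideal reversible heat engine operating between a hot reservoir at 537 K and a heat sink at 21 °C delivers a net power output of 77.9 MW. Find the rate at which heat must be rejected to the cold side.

T_C = 21 °C → 21 + 273.15 = 294.15 K.
The Carnot efficiency is η = 1 − T_C/T_H = 1 − 294.15/537.00 = 0.4522.
Since Q_C/Q_H = T_C/T_H and Q_H = W/η, Q_C = W·T_C/(T_H − T_C) = 77.9 × 294.15/242.85 = 94.4 MW.

Q̇_C ≈ 94.4 MW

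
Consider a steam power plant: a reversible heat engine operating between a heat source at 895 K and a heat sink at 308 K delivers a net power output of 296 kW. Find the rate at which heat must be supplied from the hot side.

For a reversible engine, η = 1 − T_C/T_H = 1 − 308.00/895.00 = 0.6559.
Q_H = W/η = 296/0.6559 = 451 kW.

Q̇_H ≈ 451 kW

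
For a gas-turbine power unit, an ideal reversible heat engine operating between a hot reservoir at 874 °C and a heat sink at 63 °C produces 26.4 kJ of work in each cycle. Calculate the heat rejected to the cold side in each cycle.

T_H = 874 °C → 874 + 273.15 = 1147.15 K.
T_C = 63 °C → 63 + 273.15 = 336.15 K.
η_rev = 1 − T_C/T_H = 1 − 336.15/1147.15 = 0.7070.
Since Q_C/Q_H = T_C/T_H and Q_H = W/η, Q_C = W·T_C/(T_H − T_C) = 26.4 × 336.15/811.00 = 10.9 kJ.

Q_C ≈ 10.9 kJ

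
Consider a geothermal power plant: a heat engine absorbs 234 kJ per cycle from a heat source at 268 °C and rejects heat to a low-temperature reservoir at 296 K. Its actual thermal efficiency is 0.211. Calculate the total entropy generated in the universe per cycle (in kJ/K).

ΔS_univ ≈ 0.1913 kJ/K

T_H = 268 °C → 268 + 273.15 = 541.15 K.
W = η·Q_H = 0.211 × 234 = 49.37 kJ, so Q_C = Q_H − W = 184.6 kJ.
The hot reservoir loses entropy Q_H/T_H = 234/541.15 = 0.4324 kJ/K; the cold reservoir gains Q_C/T_C = 184.6/296.00 = 0.6237 kJ/K.
ΔS_univ = −Q_H/T_H + Q_C/T_C = 0.1913 kJ/K (> 0, since η = 0.211 < η_Carnot = 0.453).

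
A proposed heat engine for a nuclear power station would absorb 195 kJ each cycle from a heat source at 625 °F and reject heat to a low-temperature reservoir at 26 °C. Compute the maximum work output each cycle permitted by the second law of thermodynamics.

T_H = 625 °F → (625 − 32) × 5/9 = 329.44 °C = 602.59 K.
T_C = 26 °C → 26 + 273.15 = 299.15 K.
No engine can exceed the Carnot limit: η_max = 1 − T_C/T_H = 1 − 299.15/602.59 = 0.5036.
W_max = η_max · Q_H = 0.5036 × 195 = 98.19 kJ.

W_max ≈ 98.19 kJ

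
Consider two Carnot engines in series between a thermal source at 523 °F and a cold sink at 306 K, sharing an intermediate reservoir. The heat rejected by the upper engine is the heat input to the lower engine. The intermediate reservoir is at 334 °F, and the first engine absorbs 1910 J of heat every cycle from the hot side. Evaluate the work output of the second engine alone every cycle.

T_H = 523 °F → (523 − 32) × 5/9 = 272.78 °C = 545.93 K.
T_m = 334 °F → (334 − 32) × 5/9 = 167.78 °C = 440.93 K.
Heat entering the second stage: Q_m = Q_H·(T_m/T_H) = 1910 × 440.93/545.93 = 1543 J.
Second-stage efficiency η₂ = 1 − T_C/T_m = 1 − 306.00/440.93 = 0.3060, so W₂ = η₂·Q_m = 472.1 J.

W₂ ≈ 472.1 J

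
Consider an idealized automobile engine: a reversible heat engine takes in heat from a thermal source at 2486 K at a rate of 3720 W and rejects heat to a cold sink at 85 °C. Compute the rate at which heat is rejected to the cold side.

Q̇_C ≈ 535.9 W

T_C = 85 °C → 85 + 273.15 = 358.15 K.
Carnot efficiency: η = 1 − T_C/T_H = 1 − 358.15/2486.00 = 0.8559.
For a reversible cycle Q_C/Q_H = T_C/T_H, so Q_C = 3720 × 358.15/2486.00 = 535.9 W.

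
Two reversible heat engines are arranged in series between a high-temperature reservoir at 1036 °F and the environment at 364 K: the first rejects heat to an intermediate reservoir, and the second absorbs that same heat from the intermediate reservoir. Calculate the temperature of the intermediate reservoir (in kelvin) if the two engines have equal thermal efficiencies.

T_H = 1036 °F → (1036 − 32) × 5/9 = 557.78 °C = 830.93 K.
Equal efficiencies require 1 − T_m/T_H = 1 − T_C/T_m, i.e. T_m/T_H = T_C/T_m, so T_m = √(T_H·T_C) = √(830.93 × 364.00) = 550.0 K.

T_m ≈ 550.0 K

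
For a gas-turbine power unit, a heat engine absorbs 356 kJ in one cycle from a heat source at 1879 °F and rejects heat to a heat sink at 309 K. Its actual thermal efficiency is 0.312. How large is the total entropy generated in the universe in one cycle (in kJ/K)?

ΔS_univ ≈ 0.5186 kJ/K

T_H = 1879 °F → (1879 − 32) × 5/9 = 1026.11 °C = 1299.26 K.
W = η·Q_H = 0.312 × 356 = 111.1 kJ, so Q_C = Q_H − W = 244.9 kJ.
The hot reservoir loses entropy Q_H/T_H = 356/1299.26 = 0.2740 kJ/K; the cold reservoir gains Q_C/T_C = 244.9/309.00 = 0.7926 kJ/K.
ΔS_univ = −Q_H/T_H + Q_C/T_C = 0.5186 kJ/K (> 0, since η = 0.312 < η_Carnot = 0.762).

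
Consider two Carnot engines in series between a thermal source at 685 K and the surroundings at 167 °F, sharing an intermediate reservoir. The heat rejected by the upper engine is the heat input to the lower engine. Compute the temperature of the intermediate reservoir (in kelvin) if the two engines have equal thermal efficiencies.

T_C = 167 °F → (167 − 32) × 5/9 = 75.00 °C = 348.15 K.
Equal efficiencies require 1 − T_m/T_H = 1 − T_C/T_m, i.e. T_m/T_H = T_C/T_m, so T_m = √(T_H·T_C) = √(685.00 × 348.15) = 488.3 K.

T_m ≈ 488.3 K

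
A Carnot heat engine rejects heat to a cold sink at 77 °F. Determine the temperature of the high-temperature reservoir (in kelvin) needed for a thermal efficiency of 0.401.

T_H ≈ 498 K

T_C = 77 °F → (77 − 32) × 5/9 = 25.00 °C = 298.15 K.
From η = 1 − T_C/T_H, solving for T_H gives T_H = T_C/(1 − η) = 298.15/(1 − 0.401) = 498 K.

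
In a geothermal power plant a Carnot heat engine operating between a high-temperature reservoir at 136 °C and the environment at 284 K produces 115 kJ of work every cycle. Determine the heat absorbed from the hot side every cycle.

Q_H ≈ 376 kJ

T_H = 136 °C → 136 + 273.15 = 409.15 K.
For a reversible engine, η = 1 − T_C/T_H = 1 − 284.00/409.15 = 0.3059.
Q_H = W/η = 115/0.3059 = 376 kJ.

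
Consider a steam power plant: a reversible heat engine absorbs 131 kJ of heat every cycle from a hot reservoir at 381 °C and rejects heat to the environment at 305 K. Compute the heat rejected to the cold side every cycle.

Q_C ≈ 61.1 kJ

T_H = 381 °C → 381 + 273.15 = 654.15 K.
η_rev = 1 − T_C/T_H = 1 − 305.00/654.15 = 0.5337.
For a reversible cycle Q_C/Q_H = T_C/T_H, so Q_C = 131 × 305.00/654.15 = 61.1 kJ.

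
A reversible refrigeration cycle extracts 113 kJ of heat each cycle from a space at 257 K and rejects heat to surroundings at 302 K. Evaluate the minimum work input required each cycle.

W_in ≈ 19.8 kJ

The reversible coefficient of performance is COP_R = T_C/(T_H − T_C) = 257.00/45.00 = 5.7111.
W = Q_C/COP_R = 113/5.7111 = 19.8 kJ.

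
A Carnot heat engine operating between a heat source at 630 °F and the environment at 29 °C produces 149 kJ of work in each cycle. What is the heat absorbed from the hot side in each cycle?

Q_H ≈ 297 kJ

T_H = 630 °F → (630 − 32) × 5/9 = 332.22 °C = 605.37 K.
T_C = 29 °C → 29 + 273.15 = 302.15 K.
Carnot efficiency: η = 1 − T_C/T_H = 1 − 302.15/605.37 = 0.5009.
Q_H = W/η = 149/0.5009 = 297 kJ.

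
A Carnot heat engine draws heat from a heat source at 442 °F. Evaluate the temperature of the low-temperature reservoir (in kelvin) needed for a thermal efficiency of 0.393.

T_H = 442 °F → (442 − 32) × 5/9 = 227.78 °C = 500.93 K.
From η = 1 − T_C/T_H, T_C = T_H·(1 − η) = 500.93 × (1 − 0.393) = 304.1 K.

T_C ≈ 304.1 K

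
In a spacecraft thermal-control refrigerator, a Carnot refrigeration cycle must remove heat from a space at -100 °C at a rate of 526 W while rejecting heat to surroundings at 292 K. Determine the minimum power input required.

T_C = -100 °C → -100 + 273.15 = 173.15 K.
Carnot COP: COP_R = T_C/(T_H − T_C) = 173.15/118.85 = 1.4569.
W = Q_C/COP_R = 526/1.4569 = 361.0 W.

Ẇ_in ≈ 361.0 W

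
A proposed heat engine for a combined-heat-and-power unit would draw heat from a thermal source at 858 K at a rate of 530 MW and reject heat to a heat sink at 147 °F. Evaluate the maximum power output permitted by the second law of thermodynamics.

Ẇ_max ≈ 322 MW

T_C = 147 °F → (147 − 32) × 5/9 = 63.89 °C = 337.04 K.
The upper bound on efficiency is η_max = 1 − T_C/T_H = 1 − 337.04/858.00 = 0.6072.
W_max = η_max · Q_H = 0.6072 × 530 = 322 MW.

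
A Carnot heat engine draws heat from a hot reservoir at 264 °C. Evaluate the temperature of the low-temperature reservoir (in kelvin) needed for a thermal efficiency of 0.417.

T_C ≈ 313 K

T_H = 264 °C → 264 + 273.15 = 537.15 K.
From η = 1 − T_C/T_H, T_C = T_H·(1 − η) = 537.15 × (1 − 0.417) = 313 K.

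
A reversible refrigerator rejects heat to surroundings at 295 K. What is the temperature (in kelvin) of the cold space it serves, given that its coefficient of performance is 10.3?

T_C ≈ 268.9 K

COP_R = T_C/(T_H − T_C) ⇒ T_C = T_H·COP_R/(1 + COP_R) = 295.00 × 10.3/(1 + 10.3) = 268.9 K.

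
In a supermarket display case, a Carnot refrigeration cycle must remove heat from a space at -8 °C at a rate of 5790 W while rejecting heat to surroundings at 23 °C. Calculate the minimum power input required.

T_H = 23 °C → 23 + 273.15 = 296.15 K.
T_C = -8 °C → -8 + 273.15 = 265.15 K.
Carnot COP: COP_R = T_C/(T_H − T_C) = 265.15/31.00 = 8.5532.
W = Q_C/COP_R = 5790/8.5532 = 677 W.

Ẇ_in ≈ 677 W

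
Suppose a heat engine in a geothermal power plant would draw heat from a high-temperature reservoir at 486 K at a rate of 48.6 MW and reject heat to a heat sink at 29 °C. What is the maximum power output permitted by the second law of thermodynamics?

T_C = 29 °C → 29 + 273.15 = 302.15 K.
By the Carnot theorem, η_max = 1 − T_C/T_H = 1 − 302.15/486.00 = 0.3783.
W_max = η_max · Q_H = 0.3783 × 48.6 = 18.4 MW.

Ẇ_max ≈ 18.4 MW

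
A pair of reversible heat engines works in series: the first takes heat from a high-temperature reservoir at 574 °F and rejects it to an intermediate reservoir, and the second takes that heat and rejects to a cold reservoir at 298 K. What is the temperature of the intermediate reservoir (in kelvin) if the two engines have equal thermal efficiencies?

T_H = 574 °F → (574 − 32) × 5/9 = 301.11 °C = 574.26 K.
Equal efficiencies require 1 − T_m/T_H = 1 − T_C/T_m, i.e. T_m/T_H = T_C/T_m, so T_m = √(T_H·T_C) = √(574.26 × 298.00) = 414 K.

T_m ≈ 414 K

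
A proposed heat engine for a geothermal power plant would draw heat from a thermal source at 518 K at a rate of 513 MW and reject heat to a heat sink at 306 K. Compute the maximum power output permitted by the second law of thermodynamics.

The second-law ceiling is the Carnot efficiency, η_max = 1 − T_C/T_H = 1 − 306.00/518.00 = 0.4093.
W_max = η_max · Q_H = 0.4093 × 513 = 210 MW.

Ẇ_max ≈ 210 MW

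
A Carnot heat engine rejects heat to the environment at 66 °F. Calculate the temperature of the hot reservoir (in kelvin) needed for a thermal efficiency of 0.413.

T_H ≈ 497.5 K

T_C = 66 °F → (66 − 32) × 5/9 = 18.89 °C = 292.04 K.
From η = 1 − T_C/T_H, solving for T_H gives T_H = T_C/(1 − η) = 292.04/(1 − 0.413) = 497.5 K.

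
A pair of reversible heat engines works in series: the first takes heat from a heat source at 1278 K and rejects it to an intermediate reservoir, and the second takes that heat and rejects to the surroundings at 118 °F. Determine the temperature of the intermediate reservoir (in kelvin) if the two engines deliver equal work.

T_m ≈ 799.5 K

T_C = 118 °F → (118 − 32) × 5/9 = 47.78 °C = 320.93 K.
For reversible stages Q_m = Q_H·(T_m/T_H). Setting W₁ = Q_H(1 − T_m/T_H) equal to W₂ = Q_m(1 − T_C/T_m) = Q_H·(T_m − T_C)/T_H gives T_H − T_m = T_m − T_C, so T_m = (T_H + T_C)/2 = (1278.00 + 320.93)/2 = 799.5 K.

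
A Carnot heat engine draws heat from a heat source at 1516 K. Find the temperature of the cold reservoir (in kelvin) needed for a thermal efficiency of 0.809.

T_C ≈ 290 K

From η = 1 − T_C/T_H, T_C = T_H·(1 − η) = 1516.00 × (1 − 0.809) = 290 K.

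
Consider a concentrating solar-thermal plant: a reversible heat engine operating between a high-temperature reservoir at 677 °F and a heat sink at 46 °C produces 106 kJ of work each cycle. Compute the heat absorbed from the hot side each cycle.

Q_H ≈ 214.3 kJ

T_H = 677 °F → (677 − 32) × 5/9 = 358.33 °C = 631.48 K.
T_C = 46 °C → 46 + 273.15 = 319.15 K.
For a reversible engine, η = 1 − T_C/T_H = 1 − 319.15/631.48 = 0.4946.
Q_H = W/η = 106/0.4946 = 214.3 kJ.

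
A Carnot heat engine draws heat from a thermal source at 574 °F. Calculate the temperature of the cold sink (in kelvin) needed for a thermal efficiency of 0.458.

T_C ≈ 311 K

T_H = 574 °F → (574 − 32) × 5/9 = 301.11 °C = 574.26 K.
From η = 1 − T_C/T_H, T_C = T_H·(1 − η) = 574.26 × (1 − 0.458) = 311 K.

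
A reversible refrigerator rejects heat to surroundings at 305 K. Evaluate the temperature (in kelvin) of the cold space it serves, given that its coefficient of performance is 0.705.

T_C ≈ 126 K

COP_R = T_C/(T_H − T_C) ⇒ T_C = T_H·COP_R/(1 + COP_R) = 305.00 × 0.705/(1 + 0.705) = 126 K.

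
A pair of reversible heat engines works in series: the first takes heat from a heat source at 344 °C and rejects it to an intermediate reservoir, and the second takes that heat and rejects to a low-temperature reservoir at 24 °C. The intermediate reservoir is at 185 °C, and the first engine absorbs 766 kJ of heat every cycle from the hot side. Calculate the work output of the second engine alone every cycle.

W₂ ≈ 200 kJ

T_H = 344 °C → 344 + 273.15 = 617.15 K.
T_C = 24 °C → 24 + 273.15 = 297.15 K.
T_m = 185 °C → 185 + 273.15 = 458.15 K.
Heat entering the second stage: Q_m = Q_H·(T_m/T_H) = 766 × 458.15/617.15 = 569 kJ.
Second-stage efficiency η₂ = 1 − T_C/T_m = 1 − 297.15/458.15 = 0.3514, so W₂ = η₂·Q_m = 200 kJ.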